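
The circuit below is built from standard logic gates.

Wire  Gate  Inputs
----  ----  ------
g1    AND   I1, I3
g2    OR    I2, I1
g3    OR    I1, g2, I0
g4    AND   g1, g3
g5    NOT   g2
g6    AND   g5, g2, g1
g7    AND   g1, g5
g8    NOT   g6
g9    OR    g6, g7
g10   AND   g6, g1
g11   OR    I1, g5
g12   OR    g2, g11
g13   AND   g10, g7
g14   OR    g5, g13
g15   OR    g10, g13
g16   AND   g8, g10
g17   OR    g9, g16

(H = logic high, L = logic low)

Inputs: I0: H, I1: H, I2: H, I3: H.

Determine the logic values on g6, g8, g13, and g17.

g6 = L, g8 = H, g13 = L, g17 = L

g1 = I1 AND I3 = H AND H = H
g2 = I2 OR I1 = H OR H = H
g5 = NOT g2 = NOT H = L
g6 = g5 AND g2 AND g1 = L AND H AND H = L
g7 = g1 AND g5 = H AND L = L
g8 = NOT g6 = NOT L = H
g9 = g6 OR g7 = L OR L = L
g10 = g6 AND g1 = L AND H = L
g13 = g10 AND g7 = L AND L = L
g16 = g8 AND g10 = H AND L = L
g17 = g9 OR g16 = L OR L = L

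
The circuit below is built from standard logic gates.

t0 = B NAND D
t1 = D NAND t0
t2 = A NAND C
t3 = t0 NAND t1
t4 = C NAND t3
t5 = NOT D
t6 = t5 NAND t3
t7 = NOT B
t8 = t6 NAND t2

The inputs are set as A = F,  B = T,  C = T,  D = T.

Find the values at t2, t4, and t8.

t0 = B NAND D = T NAND T = F
t1 = D NAND t0 = T NAND F = T
t2 = A NAND C = F NAND T = T
t3 = t0 NAND t1 = F NAND T = T
t4 = C NAND t3 = T NAND T = F
t5 = NOT D = NOT T = F
t6 = t5 NAND t3 = F NAND T = T
t8 = t6 NAND t2 = T NAND T = F

t2 = T, t4 = F, t8 = F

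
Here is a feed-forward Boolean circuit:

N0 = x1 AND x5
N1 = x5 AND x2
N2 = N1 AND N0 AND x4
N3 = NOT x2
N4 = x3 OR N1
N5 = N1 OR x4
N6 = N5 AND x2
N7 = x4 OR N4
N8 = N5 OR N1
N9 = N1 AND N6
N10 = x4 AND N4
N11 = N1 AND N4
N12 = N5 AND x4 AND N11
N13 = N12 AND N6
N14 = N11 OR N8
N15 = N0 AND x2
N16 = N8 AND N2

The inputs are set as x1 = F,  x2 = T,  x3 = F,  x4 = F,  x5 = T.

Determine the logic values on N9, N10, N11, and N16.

N0 = x1 AND x5 = F AND T = F
N1 = x5 AND x2 = T AND T = T
N2 = N1 AND N0 AND x4 = T AND F AND F = F
N4 = x3 OR N1 = F OR T = T
N5 = N1 OR x4 = T OR F = T
N6 = N5 AND x2 = T AND T = T
N8 = N5 OR N1 = T OR T = T
N9 = N1 AND N6 = T AND T = T
N10 = x4 AND N4 = F AND T = F
N11 = N1 AND N4 = T AND T = T
N16 = N8 AND N2 = T AND F = F

N9 = T, N10 = F, N11 = T, N16 = F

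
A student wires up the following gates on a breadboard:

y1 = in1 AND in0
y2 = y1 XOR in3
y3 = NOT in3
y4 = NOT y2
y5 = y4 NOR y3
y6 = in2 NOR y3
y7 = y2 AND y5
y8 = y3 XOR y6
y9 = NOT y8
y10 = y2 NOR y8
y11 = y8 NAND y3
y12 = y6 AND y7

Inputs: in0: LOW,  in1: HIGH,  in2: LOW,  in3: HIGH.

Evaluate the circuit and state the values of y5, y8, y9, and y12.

y5 = HIGH; y8 = HIGH; y9 = LOW; y12 = HIGH

y1 = in1 AND in0 = HIGH AND LOW = LOW
y2 = y1 XOR in3 = LOW XOR HIGH = HIGH
y3 = NOT in3 = NOT HIGH = LOW
y4 = NOT y2 = NOT HIGH = LOW
y5 = y4 NOR y3 = LOW NOR LOW = HIGH
y6 = in2 NOR y3 = LOW NOR LOW = HIGH
y7 = y2 AND y5 = HIGH AND HIGH = HIGH
y8 = y3 XOR y6 = LOW XOR HIGH = HIGH
y9 = NOT y8 = NOT HIGH = LOW
y12 = y6 AND y7 = HIGH AND HIGH = HIGH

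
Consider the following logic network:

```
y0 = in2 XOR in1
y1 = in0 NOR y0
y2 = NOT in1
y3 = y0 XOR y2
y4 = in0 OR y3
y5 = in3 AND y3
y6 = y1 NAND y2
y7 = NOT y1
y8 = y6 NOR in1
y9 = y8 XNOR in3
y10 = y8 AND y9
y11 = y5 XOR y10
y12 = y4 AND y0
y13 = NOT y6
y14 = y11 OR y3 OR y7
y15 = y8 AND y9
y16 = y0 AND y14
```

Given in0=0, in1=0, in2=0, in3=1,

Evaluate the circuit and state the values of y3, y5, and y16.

y3 = 1, y5 = 1, y16 = 0

y0 = in2 XOR in1 = 0 XOR 0 = 0
y1 = in0 NOR y0 = 0 NOR 0 = 1
y2 = NOT in1 = NOT 0 = 1
y3 = y0 XOR y2 = 0 XOR 1 = 1
y5 = in3 AND y3 = 1 AND 1 = 1
y6 = y1 NAND y2 = 1 NAND 1 = 0
y7 = NOT y1 = NOT 1 = 0
y8 = y6 NOR in1 = 0 NOR 0 = 1
y9 = y8 XNOR in3 = 1 XNOR 1 = 1
y10 = y8 AND y9 = 1 AND 1 = 1
y11 = y5 XOR y10 = 1 XOR 1 = 0
y14 = y11 OR y3 OR y7 = 0 OR 1 OR 0 = 1
y16 = y0 AND y14 = 0 AND 1 = 0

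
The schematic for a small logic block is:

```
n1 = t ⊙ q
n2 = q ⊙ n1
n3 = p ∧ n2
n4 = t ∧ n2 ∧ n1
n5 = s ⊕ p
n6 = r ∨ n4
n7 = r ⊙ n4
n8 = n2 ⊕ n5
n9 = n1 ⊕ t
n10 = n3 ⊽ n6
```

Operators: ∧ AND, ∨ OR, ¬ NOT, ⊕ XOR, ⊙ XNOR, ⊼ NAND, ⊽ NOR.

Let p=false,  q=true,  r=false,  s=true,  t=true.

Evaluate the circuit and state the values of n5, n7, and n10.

n5 = true; n7 = false; n10 = false

n1 = t XNOR q = true XNOR true = true
n2 = q XNOR n1 = true XNOR true = true
n3 = p AND n2 = false AND true = false
n4 = t AND n2 AND n1 = true AND true AND true = true
n5 = s XOR p = true XOR false = true
n6 = r OR n4 = false OR true = true
n7 = r XNOR n4 = false XNOR true = false
n10 = n3 NOR n6 = false NOR true = false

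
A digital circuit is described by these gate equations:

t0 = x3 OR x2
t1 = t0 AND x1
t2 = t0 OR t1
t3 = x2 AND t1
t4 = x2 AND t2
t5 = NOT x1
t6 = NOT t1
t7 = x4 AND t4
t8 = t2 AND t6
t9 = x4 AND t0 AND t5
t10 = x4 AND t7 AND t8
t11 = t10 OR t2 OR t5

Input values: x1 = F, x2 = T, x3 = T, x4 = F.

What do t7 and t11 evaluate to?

t7 = F  t11 = T

t0 = x3 OR x2 = T OR T = T
t1 = t0 AND x1 = T AND F = F
t2 = t0 OR t1 = T OR F = T
t4 = x2 AND t2 = T AND T = T
t5 = NOT x1 = NOT F = T
t6 = NOT t1 = NOT F = T
t7 = x4 AND t4 = F AND T = F
t8 = t2 AND t6 = T AND T = T
t10 = x4 AND t7 AND t8 = F AND F AND T = F
t11 = t10 OR t2 OR t5 = F OR T OR T = T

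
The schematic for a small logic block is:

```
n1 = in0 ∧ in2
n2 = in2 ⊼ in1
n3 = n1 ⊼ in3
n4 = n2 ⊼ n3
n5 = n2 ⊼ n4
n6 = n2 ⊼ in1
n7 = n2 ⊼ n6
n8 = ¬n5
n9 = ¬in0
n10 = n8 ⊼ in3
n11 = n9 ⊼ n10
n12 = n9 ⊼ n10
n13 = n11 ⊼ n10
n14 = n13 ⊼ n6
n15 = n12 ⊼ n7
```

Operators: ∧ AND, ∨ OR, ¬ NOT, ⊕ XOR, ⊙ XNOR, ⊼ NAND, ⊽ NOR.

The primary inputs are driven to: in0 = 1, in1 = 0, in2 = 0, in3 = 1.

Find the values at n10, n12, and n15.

n10 = 1  n12 = 1  n15 = 1

n1 = in0 AND in2 = 1 AND 0 = 0
n2 = in2 NAND in1 = 0 NAND 0 = 1
n3 = n1 NAND in3 = 0 NAND 1 = 1
n4 = n2 NAND n3 = 1 NAND 1 = 0
n5 = n2 NAND n4 = 1 NAND 0 = 1
n6 = n2 NAND in1 = 1 NAND 0 = 1
n7 = n2 NAND n6 = 1 NAND 1 = 0
n8 = NOT n5 = NOT 1 = 0
n9 = NOT in0 = NOT 1 = 0
n10 = n8 NAND in3 = 0 NAND 1 = 1
n12 = n9 NAND n10 = 0 NAND 1 = 1
n15 = n12 NAND n7 = 1 NAND 0 = 1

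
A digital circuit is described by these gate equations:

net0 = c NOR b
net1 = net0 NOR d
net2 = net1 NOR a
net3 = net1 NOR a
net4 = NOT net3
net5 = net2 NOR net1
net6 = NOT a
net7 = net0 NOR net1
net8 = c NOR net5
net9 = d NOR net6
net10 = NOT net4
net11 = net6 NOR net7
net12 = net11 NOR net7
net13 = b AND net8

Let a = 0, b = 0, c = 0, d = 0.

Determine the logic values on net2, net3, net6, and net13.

net2 = 1, net3 = 1, net6 = 1, net13 = 0

net0 = c NOR b = 0 NOR 0 = 1
net1 = net0 NOR d = 1 NOR 0 = 0
net2 = net1 NOR a = 0 NOR 0 = 1
net3 = net1 NOR a = 0 NOR 0 = 1
net5 = net2 NOR net1 = 1 NOR 0 = 0
net6 = NOT a = NOT 0 = 1
net8 = c NOR net5 = 0 NOR 0 = 1
net13 = b AND net8 = 0 AND 1 = 0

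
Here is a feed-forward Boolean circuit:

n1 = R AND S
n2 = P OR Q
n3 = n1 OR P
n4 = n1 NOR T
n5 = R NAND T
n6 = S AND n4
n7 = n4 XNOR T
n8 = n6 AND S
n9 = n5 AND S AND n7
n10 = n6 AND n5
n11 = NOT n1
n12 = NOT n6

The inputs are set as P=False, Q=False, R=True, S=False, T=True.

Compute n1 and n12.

n1 = R AND S = True AND False = False
n4 = n1 NOR T = False NOR True = False
n6 = S AND n4 = False AND False = False
n12 = NOT n6 = NOT False = True

n1 = False, n12 = True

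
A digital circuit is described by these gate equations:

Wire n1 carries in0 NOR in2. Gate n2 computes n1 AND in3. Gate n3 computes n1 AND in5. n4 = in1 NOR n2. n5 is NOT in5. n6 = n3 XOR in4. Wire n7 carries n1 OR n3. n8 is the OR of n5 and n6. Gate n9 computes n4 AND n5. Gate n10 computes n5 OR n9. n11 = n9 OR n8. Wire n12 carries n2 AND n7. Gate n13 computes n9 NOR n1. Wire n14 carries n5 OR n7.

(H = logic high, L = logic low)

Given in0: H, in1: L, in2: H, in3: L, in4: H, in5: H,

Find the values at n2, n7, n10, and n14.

n2 = L, n7 = L, n10 = L, n14 = L

n1 = in0 NOR in2 = H NOR H = L
n2 = n1 AND in3 = L AND L = L
n3 = n1 AND in5 = L AND H = L
n4 = in1 NOR n2 = L NOR L = H
n5 = NOT in5 = NOT H = L
n7 = n1 OR n3 = L OR L = L
n9 = n4 AND n5 = H AND L = L
n10 = n5 OR n9 = L OR L = L
n14 = n5 OR n7 = L OR L = L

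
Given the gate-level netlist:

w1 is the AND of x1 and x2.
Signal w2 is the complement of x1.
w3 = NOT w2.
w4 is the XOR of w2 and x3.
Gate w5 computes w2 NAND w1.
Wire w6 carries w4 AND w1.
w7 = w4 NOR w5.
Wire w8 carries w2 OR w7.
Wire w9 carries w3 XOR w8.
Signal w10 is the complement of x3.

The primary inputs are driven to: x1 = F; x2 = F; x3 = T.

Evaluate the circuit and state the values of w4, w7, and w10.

w1 = x1 AND x2 = F AND F = F
w2 = NOT x1 = NOT F = T
w4 = w2 XOR x3 = T XOR T = F
w5 = w2 NAND w1 = T NAND F = T
w7 = w4 NOR w5 = F NOR T = F
w10 = NOT x3 = NOT T = F

w4 = F, w7 = F, w10 = F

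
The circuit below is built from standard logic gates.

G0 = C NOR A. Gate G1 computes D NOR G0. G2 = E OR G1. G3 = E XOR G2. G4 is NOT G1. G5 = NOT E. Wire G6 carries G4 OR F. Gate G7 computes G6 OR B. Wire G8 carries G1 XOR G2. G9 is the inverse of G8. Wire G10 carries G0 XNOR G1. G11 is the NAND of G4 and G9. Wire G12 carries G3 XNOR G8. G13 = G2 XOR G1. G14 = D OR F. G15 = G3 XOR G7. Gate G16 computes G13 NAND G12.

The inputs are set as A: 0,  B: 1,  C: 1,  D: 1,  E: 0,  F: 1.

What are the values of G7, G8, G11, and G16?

G0 = C NOR A = 1 NOR 0 = 0
G1 = D NOR G0 = 1 NOR 0 = 0
G2 = E OR G1 = 0 OR 0 = 0
G3 = E XOR G2 = 0 XOR 0 = 0
G4 = NOT G1 = NOT 0 = 1
G6 = G4 OR F = 1 OR 1 = 1
G7 = G6 OR B = 1 OR 1 = 1
G8 = G1 XOR G2 = 0 XOR 0 = 0
G9 = NOT G8 = NOT 0 = 1
G11 = G4 NAND G9 = 1 NAND 1 = 0
G12 = G3 XNOR G8 = 0 XNOR 0 = 1
G13 = G2 XOR G1 = 0 XOR 0 = 0
G16 = G13 NAND G12 = 0 NAND 1 = 1

G7 = 1  G8 = 0  G11 = 0  G16 = 1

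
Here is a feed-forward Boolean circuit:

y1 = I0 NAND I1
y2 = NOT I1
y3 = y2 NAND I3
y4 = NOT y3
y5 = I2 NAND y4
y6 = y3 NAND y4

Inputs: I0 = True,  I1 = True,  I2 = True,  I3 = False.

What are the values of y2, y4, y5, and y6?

y2 = False, y4 = False, y5 = True, y6 = True

y2 = NOT I1 = NOT True = False
y3 = y2 NAND I3 = False NAND False = True
y4 = NOT y3 = NOT True = False
y5 = I2 NAND y4 = True NAND False = True
y6 = y3 NAND y4 = True NAND False = True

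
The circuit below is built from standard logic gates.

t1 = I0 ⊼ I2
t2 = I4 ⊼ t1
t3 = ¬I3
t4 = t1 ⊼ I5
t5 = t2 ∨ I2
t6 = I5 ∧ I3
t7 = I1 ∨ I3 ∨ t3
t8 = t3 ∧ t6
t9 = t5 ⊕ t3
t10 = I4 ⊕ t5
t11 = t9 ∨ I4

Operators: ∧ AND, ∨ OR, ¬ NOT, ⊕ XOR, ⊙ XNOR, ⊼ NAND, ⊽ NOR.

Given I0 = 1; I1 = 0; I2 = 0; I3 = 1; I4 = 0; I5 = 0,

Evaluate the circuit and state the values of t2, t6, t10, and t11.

t2 = 1; t6 = 0; t10 = 1; t11 = 1

t1 = I0 NAND I2 = 1 NAND 0 = 1
t2 = I4 NAND t1 = 0 NAND 1 = 1
t3 = NOT I3 = NOT 1 = 0
t5 = t2 OR I2 = 1 OR 0 = 1
t6 = I5 AND I3 = 0 AND 1 = 0
t9 = t5 XOR t3 = 1 XOR 0 = 1
t10 = I4 XOR t5 = 0 XOR 1 = 1
t11 = t9 OR I4 = 1 OR 0 = 1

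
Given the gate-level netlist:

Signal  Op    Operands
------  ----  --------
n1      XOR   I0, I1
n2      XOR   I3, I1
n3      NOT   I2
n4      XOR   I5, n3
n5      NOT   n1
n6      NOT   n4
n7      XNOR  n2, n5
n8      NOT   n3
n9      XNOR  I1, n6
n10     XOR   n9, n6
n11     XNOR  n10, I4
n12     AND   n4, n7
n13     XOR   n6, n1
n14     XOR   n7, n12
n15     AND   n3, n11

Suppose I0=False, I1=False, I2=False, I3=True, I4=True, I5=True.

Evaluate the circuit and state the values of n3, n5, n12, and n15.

n3 = True; n5 = True; n12 = False; n15 = True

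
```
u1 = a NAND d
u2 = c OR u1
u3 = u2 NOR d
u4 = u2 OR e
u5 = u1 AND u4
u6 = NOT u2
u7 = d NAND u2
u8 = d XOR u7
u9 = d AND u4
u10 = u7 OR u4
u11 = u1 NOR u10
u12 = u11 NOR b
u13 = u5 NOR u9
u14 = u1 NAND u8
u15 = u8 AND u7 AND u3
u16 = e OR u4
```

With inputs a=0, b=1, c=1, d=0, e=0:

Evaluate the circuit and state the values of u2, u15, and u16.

u2 = 1, u15 = 0, u16 = 1

u1 = a NAND d = 0 NAND 0 = 1
u2 = c OR u1 = 1 OR 1 = 1
u3 = u2 NOR d = 1 NOR 0 = 0
u4 = u2 OR e = 1 OR 0 = 1
u7 = d NAND u2 = 0 NAND 1 = 1
u8 = d XOR u7 = 0 XOR 1 = 1
u15 = u8 AND u7 AND u3 = 1 AND 1 AND 0 = 0
u16 = e OR u4 = 0 OR 1 = 1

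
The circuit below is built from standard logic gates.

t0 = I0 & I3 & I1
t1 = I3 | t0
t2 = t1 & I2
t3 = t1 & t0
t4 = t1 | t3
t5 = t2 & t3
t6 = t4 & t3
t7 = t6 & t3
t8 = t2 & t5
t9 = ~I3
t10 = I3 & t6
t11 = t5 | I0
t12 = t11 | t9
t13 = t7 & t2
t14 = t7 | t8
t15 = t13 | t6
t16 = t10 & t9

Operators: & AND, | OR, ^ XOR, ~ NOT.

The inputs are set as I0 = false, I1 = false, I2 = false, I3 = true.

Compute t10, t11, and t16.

t0 = I0 AND I3 AND I1 = false AND true AND false = false
t1 = I3 OR t0 = true OR false = true
t2 = t1 AND I2 = true AND false = false
t3 = t1 AND t0 = true AND false = false
t4 = t1 OR t3 = true OR false = true
t5 = t2 AND t3 = false AND false = false
t6 = t4 AND t3 = true AND false = false
t9 = NOT I3 = NOT true = false
t10 = I3 AND t6 = true AND false = false
t11 = t5 OR I0 = false OR false = false
t16 = t10 AND t9 = false AND false = false

t10 = false  t11 = false  t16 = false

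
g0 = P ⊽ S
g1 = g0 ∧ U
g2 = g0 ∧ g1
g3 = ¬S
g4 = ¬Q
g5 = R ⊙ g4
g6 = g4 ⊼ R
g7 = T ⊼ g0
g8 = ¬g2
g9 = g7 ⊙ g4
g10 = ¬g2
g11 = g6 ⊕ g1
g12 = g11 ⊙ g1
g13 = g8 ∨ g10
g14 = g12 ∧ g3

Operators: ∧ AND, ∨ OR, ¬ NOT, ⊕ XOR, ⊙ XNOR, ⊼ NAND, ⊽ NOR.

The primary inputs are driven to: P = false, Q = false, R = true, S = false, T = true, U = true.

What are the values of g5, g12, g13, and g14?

g5 = true, g12 = true, g13 = false, g14 = true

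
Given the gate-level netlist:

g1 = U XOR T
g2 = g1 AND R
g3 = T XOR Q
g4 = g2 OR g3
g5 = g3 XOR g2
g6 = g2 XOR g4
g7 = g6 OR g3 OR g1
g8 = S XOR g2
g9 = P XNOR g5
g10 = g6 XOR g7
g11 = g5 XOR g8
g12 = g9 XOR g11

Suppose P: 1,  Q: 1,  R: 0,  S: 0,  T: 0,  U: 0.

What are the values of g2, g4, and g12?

g2 = 0  g4 = 1  g12 = 0

g1 = U XOR T = 0 XOR 0 = 0
g2 = g1 AND R = 0 AND 0 = 0
g3 = T XOR Q = 0 XOR 1 = 1
g4 = g2 OR g3 = 0 OR 1 = 1
g5 = g3 XOR g2 = 1 XOR 0 = 1
g8 = S XOR g2 = 0 XOR 0 = 0
g9 = P XNOR g5 = 1 XNOR 1 = 1
g11 = g5 XOR g8 = 1 XOR 0 = 1
g12 = g9 XOR g11 = 1 XOR 1 = 0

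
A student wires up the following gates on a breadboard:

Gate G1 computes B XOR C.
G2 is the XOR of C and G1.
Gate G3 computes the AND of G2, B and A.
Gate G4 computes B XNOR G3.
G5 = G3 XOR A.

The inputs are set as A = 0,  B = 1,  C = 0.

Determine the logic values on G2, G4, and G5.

G1 = B XOR C = 1 XOR 0 = 1
G2 = C XOR G1 = 0 XOR 1 = 1
G3 = G2 AND B AND A = 1 AND 1 AND 0 = 0
G4 = B XNOR G3 = 1 XNOR 0 = 0
G5 = G3 XOR A = 0 XOR 0 = 0

G2 = 1; G4 = 0; G5 = 0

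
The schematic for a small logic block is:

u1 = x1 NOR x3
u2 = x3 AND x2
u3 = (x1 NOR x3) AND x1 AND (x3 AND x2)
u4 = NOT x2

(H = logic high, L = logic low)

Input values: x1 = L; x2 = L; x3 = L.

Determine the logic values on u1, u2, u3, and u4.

u1 = H  u2 = L  u3 = L  u4 = H

u1 = L NOR L = H
u2 = L AND L = L
u3 = (L NOR L) AND L AND (L AND L) = L
u4 = NOT L = H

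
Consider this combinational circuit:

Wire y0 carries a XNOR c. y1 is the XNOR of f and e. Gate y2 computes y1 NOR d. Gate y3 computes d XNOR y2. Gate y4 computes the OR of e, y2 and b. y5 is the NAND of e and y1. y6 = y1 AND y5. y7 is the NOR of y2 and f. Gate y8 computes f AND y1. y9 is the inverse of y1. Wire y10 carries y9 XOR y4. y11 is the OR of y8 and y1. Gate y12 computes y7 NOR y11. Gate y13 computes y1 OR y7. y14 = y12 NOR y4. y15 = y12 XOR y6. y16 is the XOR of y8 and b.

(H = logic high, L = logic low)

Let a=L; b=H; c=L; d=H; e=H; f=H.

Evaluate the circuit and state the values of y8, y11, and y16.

y8 = H; y11 = H; y16 = L

y1 = f XNOR e = H XNOR H = H
y8 = f AND y1 = H AND H = H
y11 = y8 OR y1 = H OR H = H
y16 = y8 XOR b = H XOR H = L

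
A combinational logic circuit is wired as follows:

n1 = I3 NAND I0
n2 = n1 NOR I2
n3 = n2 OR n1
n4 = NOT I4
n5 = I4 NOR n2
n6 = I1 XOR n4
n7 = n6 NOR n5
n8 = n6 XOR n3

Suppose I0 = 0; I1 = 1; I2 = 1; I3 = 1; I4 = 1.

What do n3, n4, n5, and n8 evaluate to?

n1 = I3 NAND I0 = 1 NAND 0 = 1
n2 = n1 NOR I2 = 1 NOR 1 = 0
n3 = n2 OR n1 = 0 OR 1 = 1
n4 = NOT I4 = NOT 1 = 0
n5 = I4 NOR n2 = 1 NOR 0 = 0
n6 = I1 XOR n4 = 1 XOR 0 = 1
n8 = n6 XOR n3 = 1 XOR 1 = 0

n3 = 1; n4 = 0; n5 = 0; n8 = 0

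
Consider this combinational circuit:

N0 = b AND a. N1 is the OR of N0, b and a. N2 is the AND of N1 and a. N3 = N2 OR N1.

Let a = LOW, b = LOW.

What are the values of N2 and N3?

N0 = b AND a = LOW AND LOW = LOW
N1 = N0 OR b OR a = LOW OR LOW OR LOW = LOW
N2 = N1 AND a = LOW AND LOW = LOW
N3 = N2 OR N1 = LOW OR LOW = LOW

N2 = LOW  N3 = LOW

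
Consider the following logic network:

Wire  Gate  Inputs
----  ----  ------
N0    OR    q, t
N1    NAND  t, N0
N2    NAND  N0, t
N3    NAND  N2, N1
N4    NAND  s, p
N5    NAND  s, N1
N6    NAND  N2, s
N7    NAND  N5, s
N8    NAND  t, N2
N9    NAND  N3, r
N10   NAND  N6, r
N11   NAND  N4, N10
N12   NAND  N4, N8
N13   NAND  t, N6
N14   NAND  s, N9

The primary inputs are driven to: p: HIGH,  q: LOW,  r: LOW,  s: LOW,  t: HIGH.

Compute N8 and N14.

N0 = q OR t = LOW OR HIGH = HIGH
N1 = t NAND N0 = HIGH NAND HIGH = LOW
N2 = N0 NAND t = HIGH NAND HIGH = LOW
N3 = N2 NAND N1 = LOW NAND LOW = HIGH
N8 = t NAND N2 = HIGH NAND LOW = HIGH
N9 = N3 NAND r = HIGH NAND LOW = HIGH
N14 = s NAND N9 = LOW NAND HIGH = HIGH

N8 = HIGH, N14 = HIGH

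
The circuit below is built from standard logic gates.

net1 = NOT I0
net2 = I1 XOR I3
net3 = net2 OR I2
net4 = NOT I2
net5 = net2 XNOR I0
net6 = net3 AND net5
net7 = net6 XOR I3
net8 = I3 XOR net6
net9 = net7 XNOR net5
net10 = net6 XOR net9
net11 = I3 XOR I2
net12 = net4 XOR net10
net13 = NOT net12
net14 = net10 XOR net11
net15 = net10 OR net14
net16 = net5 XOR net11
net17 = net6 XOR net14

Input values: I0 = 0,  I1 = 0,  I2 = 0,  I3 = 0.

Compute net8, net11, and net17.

net8 = 0  net11 = 0  net17 = 0

net2 = I1 XOR I3 = 0 XOR 0 = 0
net3 = net2 OR I2 = 0 OR 0 = 0
net5 = net2 XNOR I0 = 0 XNOR 0 = 1
net6 = net3 AND net5 = 0 AND 1 = 0
net7 = net6 XOR I3 = 0 XOR 0 = 0
net8 = I3 XOR net6 = 0 XOR 0 = 0
net9 = net7 XNOR net5 = 0 XNOR 1 = 0
net10 = net6 XOR net9 = 0 XOR 0 = 0
net11 = I3 XOR I2 = 0 XOR 0 = 0
net14 = net10 XOR net11 = 0 XOR 0 = 0
net17 = net6 XOR net14 = 0 XOR 0 = 0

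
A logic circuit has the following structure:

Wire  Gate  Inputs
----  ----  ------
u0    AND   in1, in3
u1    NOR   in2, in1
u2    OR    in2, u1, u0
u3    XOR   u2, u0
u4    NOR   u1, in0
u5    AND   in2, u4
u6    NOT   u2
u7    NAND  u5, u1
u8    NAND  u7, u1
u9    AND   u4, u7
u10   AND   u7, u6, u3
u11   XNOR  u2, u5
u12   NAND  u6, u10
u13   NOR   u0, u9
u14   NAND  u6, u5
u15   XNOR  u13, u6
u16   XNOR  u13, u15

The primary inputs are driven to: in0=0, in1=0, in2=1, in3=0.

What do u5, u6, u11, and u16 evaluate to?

u5 = 1, u6 = 0, u11 = 1, u16 = 0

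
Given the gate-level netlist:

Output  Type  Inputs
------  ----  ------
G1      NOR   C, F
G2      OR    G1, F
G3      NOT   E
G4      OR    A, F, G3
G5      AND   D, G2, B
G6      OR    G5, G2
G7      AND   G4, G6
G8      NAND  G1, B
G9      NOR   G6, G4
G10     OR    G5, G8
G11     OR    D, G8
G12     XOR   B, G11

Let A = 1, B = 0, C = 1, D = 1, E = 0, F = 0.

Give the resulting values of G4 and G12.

G1 = C NOR F = 1 NOR 0 = 0
G3 = NOT E = NOT 0 = 1
G4 = A OR F OR G3 = 1 OR 0 OR 1 = 1
G8 = G1 NAND B = 0 NAND 0 = 1
G11 = D OR G8 = 1 OR 1 = 1
G12 = B XOR G11 = 0 XOR 1 = 1

G4 = 1  G12 = 1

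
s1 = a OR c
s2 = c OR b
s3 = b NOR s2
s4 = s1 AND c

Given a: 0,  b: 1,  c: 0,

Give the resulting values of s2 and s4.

s2 = 1; s4 = 0

s1 = a OR c = 0 OR 0 = 0
s2 = c OR b = 0 OR 1 = 1
s4 = s1 AND c = 0 AND 0 = 0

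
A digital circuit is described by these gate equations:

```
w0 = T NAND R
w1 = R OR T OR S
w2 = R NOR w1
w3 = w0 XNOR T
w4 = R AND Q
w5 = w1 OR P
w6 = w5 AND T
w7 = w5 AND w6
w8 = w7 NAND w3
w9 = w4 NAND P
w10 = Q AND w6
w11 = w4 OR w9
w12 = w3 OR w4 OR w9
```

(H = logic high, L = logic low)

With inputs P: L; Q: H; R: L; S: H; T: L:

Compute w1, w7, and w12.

w1 = H, w7 = L, w12 = H

w0 = T NAND R = L NAND L = H
w1 = R OR T OR S = L OR L OR H = H
w3 = w0 XNOR T = H XNOR L = L
w4 = R AND Q = L AND H = L
w5 = w1 OR P = H OR L = H
w6 = w5 AND T = H AND L = L
w7 = w5 AND w6 = H AND L = L
w9 = w4 NAND P = L NAND L = H
w12 = w3 OR w4 OR w9 = L OR L OR H = H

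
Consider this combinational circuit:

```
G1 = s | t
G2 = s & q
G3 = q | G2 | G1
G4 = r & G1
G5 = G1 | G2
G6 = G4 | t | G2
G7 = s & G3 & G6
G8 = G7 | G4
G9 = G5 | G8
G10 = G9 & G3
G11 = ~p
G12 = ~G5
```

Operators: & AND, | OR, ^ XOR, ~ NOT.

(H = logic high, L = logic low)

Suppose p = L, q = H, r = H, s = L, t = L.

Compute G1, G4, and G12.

G1 = s OR t = L OR L = L
G2 = s AND q = L AND H = L
G4 = r AND G1 = H AND L = L
G5 = G1 OR G2 = L OR L = L
G12 = NOT G5 = NOT L = H

G1 = L, G4 = L, G12 = H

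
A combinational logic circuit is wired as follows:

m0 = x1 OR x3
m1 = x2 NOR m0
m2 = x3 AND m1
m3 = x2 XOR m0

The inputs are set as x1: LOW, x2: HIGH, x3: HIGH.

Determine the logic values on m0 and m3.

m0 = HIGH; m3 = LOW

m0 = x1 OR x3 = LOW OR HIGH = HIGH
m3 = x2 XOR m0 = HIGH XOR HIGH = LOW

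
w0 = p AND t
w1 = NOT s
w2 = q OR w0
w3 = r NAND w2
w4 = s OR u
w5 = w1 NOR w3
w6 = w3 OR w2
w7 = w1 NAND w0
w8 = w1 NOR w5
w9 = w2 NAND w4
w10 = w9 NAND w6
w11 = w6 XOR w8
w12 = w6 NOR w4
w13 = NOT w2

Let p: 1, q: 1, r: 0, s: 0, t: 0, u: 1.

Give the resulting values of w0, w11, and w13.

w0 = 0, w11 = 1, w13 = 0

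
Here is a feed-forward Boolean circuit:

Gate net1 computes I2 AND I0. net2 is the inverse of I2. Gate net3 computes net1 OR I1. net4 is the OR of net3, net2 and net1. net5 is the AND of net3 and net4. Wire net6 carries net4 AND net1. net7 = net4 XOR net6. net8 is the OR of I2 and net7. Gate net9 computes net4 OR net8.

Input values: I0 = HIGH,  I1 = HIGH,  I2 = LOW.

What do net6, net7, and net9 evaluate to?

net6 = LOW; net7 = HIGH; net9 = HIGH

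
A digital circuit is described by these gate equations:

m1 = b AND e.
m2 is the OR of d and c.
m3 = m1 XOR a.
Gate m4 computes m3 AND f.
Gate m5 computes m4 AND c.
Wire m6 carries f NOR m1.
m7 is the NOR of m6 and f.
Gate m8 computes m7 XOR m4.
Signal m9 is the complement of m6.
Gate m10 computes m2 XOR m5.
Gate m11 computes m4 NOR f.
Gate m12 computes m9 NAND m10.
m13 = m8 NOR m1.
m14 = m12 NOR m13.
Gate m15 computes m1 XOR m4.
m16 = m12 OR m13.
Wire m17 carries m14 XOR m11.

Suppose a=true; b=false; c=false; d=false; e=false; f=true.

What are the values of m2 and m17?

m1 = b AND e = false AND false = false
m2 = d OR c = false OR false = false
m3 = m1 XOR a = false XOR true = true
m4 = m3 AND f = true AND true = true
m5 = m4 AND c = true AND false = false
m6 = f NOR m1 = true NOR false = false
m7 = m6 NOR f = false NOR true = false
m8 = m7 XOR m4 = false XOR true = true
m9 = NOT m6 = NOT false = true
m10 = m2 XOR m5 = false XOR false = false
m11 = m4 NOR f = true NOR true = false
m12 = m9 NAND m10 = true NAND false = true
m13 = m8 NOR m1 = true NOR false = false
m14 = m12 NOR m13 = true NOR false = false
m17 = m14 XOR m11 = false XOR false = false

m2 = false; m17 = false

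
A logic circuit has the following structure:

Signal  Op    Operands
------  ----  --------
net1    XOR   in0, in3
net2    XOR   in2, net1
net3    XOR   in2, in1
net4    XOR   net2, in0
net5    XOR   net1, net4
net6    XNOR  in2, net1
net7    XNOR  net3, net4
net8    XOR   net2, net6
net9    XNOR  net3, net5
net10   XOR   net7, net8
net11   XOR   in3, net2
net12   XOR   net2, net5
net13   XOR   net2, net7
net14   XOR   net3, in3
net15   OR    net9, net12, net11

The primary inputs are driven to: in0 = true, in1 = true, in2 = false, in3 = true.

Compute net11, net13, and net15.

net11 = true, net13 = true, net15 = true

net1 = in0 XOR in3 = true XOR true = false
net2 = in2 XOR net1 = false XOR false = false
net3 = in2 XOR in1 = false XOR true = true
net4 = net2 XOR in0 = false XOR true = true
net5 = net1 XOR net4 = false XOR true = true
net7 = net3 XNOR net4 = true XNOR true = true
net9 = net3 XNOR net5 = true XNOR true = true
net11 = in3 XOR net2 = true XOR false = true
net12 = net2 XOR net5 = false XOR true = true
net13 = net2 XOR net7 = false XOR true = true
net15 = net9 OR net12 OR net11 = true OR true OR true = true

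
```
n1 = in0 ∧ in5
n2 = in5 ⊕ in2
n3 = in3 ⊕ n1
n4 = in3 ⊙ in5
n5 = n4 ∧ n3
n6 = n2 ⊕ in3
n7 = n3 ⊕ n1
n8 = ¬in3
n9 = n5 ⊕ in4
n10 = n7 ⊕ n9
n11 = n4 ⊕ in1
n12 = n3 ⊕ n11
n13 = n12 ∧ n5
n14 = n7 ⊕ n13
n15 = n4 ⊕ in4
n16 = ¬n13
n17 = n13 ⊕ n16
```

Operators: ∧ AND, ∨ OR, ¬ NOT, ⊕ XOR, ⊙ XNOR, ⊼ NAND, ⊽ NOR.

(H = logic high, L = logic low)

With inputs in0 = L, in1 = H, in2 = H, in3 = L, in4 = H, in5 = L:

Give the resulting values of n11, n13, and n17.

n11 = L  n13 = L  n17 = H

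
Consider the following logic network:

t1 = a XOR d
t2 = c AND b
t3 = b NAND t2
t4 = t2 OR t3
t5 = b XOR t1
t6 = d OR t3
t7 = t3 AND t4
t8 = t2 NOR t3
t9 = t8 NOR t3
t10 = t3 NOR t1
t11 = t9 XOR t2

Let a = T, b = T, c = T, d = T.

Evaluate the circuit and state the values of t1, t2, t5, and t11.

t1 = a XOR d = T XOR T = F
t2 = c AND b = T AND T = T
t3 = b NAND t2 = T NAND T = F
t5 = b XOR t1 = T XOR F = T
t8 = t2 NOR t3 = T NOR F = F
t9 = t8 NOR t3 = F NOR F = T
t11 = t9 XOR t2 = T XOR T = F

t1 = F  t2 = T  t5 = T  t11 = F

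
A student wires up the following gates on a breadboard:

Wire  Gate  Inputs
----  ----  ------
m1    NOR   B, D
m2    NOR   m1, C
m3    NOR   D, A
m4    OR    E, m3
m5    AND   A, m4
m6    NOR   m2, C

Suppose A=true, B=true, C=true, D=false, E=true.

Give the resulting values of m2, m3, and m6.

m2 = false, m3 = false, m6 = false

m1 = B NOR D = true NOR false = false
m2 = m1 NOR C = false NOR true = false
m3 = D NOR A = false NOR true = false
m6 = m2 NOR C = false NOR true = false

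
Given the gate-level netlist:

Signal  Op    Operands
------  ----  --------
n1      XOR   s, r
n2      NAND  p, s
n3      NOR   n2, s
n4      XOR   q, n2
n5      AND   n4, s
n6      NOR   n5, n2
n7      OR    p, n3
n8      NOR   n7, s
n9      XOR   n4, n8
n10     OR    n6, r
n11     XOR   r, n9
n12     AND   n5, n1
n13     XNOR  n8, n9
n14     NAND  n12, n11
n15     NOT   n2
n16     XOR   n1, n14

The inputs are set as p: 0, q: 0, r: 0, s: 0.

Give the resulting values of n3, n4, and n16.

n3 = 0; n4 = 1; n16 = 1

n1 = s XOR r = 0 XOR 0 = 0
n2 = p NAND s = 0 NAND 0 = 1
n3 = n2 NOR s = 1 NOR 0 = 0
n4 = q XOR n2 = 0 XOR 1 = 1
n5 = n4 AND s = 1 AND 0 = 0
n7 = p OR n3 = 0 OR 0 = 0
n8 = n7 NOR s = 0 NOR 0 = 1
n9 = n4 XOR n8 = 1 XOR 1 = 0
n11 = r XOR n9 = 0 XOR 0 = 0
n12 = n5 AND n1 = 0 AND 0 = 0
n14 = n12 NAND n11 = 0 NAND 0 = 1
n16 = n1 XOR n14 = 0 XOR 1 = 1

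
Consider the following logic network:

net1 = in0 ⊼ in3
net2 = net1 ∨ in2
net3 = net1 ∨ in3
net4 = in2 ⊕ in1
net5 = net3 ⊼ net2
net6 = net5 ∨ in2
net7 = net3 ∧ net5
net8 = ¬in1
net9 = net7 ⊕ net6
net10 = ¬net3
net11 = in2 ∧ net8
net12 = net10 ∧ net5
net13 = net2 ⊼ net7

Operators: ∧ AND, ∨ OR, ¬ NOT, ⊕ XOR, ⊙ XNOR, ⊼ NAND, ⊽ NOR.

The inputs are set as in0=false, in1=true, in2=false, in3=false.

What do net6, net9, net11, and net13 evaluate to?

net1 = in0 NAND in3 = false NAND false = true
net2 = net1 OR in2 = true OR false = true
net3 = net1 OR in3 = true OR false = true
net5 = net3 NAND net2 = true NAND true = false
net6 = net5 OR in2 = false OR false = false
net7 = net3 AND net5 = true AND false = false
net8 = NOT in1 = NOT true = false
net9 = net7 XOR net6 = false XOR false = false
net11 = in2 AND net8 = false AND false = false
net13 = net2 NAND net7 = true NAND false = true

net6 = false; net9 = false; net11 = false; net13 = true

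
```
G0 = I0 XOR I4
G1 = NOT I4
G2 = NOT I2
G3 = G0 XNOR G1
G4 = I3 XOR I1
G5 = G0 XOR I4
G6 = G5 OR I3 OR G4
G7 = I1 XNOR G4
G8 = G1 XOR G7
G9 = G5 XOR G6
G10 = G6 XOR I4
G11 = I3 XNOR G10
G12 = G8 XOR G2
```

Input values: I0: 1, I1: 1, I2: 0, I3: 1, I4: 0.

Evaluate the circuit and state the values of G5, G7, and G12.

G0 = I0 XOR I4 = 1 XOR 0 = 1
G1 = NOT I4 = NOT 0 = 1
G2 = NOT I2 = NOT 0 = 1
G4 = I3 XOR I1 = 1 XOR 1 = 0
G5 = G0 XOR I4 = 1 XOR 0 = 1
G7 = I1 XNOR G4 = 1 XNOR 0 = 0
G8 = G1 XOR G7 = 1 XOR 0 = 1
G12 = G8 XOR G2 = 1 XOR 1 = 0

G5 = 1, G7 = 0, G12 = 0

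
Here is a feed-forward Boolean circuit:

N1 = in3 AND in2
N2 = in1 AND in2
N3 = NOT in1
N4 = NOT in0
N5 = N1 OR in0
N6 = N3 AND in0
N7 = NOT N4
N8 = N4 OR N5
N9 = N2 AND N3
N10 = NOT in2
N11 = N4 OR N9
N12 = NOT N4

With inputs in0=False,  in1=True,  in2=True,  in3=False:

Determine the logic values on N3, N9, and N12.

N2 = in1 AND in2 = True AND True = True
N3 = NOT in1 = NOT True = False
N4 = NOT in0 = NOT False = True
N9 = N2 AND N3 = True AND False = False
N12 = NOT N4 = NOT True = False

N3 = False; N9 = False; N12 = False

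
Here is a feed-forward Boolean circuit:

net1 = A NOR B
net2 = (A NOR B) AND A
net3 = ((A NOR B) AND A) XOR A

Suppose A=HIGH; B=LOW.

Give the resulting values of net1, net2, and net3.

net1 = LOW  net2 = LOW  net3 = HIGH

net1 = HIGH NOR LOW = LOW
net2 = (HIGH NOR LOW) AND HIGH = LOW
net3 = ((HIGH NOR LOW) AND HIGH) XOR HIGH = HIGH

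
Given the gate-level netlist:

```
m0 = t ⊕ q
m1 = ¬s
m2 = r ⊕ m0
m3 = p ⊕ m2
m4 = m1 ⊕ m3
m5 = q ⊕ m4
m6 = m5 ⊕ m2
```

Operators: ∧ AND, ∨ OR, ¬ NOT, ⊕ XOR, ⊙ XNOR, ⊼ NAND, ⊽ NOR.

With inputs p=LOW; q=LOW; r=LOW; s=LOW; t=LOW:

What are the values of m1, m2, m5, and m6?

m0 = t XOR q = LOW XOR LOW = LOW
m1 = NOT s = NOT LOW = HIGH
m2 = r XOR m0 = LOW XOR LOW = LOW
m3 = p XOR m2 = LOW XOR LOW = LOW
m4 = m1 XOR m3 = HIGH XOR LOW = HIGH
m5 = q XOR m4 = LOW XOR HIGH = HIGH
m6 = m5 XOR m2 = HIGH XOR LOW = HIGH

m1 = HIGH  m2 = LOW  m5 = HIGH  m6 = HIGH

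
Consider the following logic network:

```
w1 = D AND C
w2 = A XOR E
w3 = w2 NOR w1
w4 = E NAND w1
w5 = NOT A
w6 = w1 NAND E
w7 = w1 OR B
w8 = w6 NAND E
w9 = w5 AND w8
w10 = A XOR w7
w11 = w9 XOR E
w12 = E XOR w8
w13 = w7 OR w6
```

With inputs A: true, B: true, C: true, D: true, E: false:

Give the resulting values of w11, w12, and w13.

w11 = false; w12 = true; w13 = true

w1 = D AND C = true AND true = true
w5 = NOT A = NOT true = false
w6 = w1 NAND E = true NAND false = true
w7 = w1 OR B = true OR true = true
w8 = w6 NAND E = true NAND false = true
w9 = w5 AND w8 = false AND true = false
w11 = w9 XOR E = false XOR false = false
w12 = E XOR w8 = false XOR true = true
w13 = w7 OR w6 = true OR true = true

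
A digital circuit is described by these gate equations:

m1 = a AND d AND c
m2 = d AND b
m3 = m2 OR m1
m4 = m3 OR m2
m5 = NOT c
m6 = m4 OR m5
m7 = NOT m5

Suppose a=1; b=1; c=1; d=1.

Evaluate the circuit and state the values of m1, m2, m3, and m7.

m1 = 1; m2 = 1; m3 = 1; m7 = 1

m1 = a AND d AND c = 1 AND 1 AND 1 = 1
m2 = d AND b = 1 AND 1 = 1
m3 = m2 OR m1 = 1 OR 1 = 1
m5 = NOT c = NOT 1 = 0
m7 = NOT m5 = NOT 0 = 1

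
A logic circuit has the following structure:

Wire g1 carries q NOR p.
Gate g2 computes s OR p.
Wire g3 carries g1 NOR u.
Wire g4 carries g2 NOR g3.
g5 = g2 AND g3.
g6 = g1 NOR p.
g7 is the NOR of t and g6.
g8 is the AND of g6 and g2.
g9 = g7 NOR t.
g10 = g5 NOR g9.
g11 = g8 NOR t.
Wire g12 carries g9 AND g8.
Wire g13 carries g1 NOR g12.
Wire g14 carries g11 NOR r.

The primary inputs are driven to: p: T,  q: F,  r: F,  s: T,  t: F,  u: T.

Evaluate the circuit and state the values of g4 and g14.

g1 = q NOR p = F NOR T = F
g2 = s OR p = T OR T = T
g3 = g1 NOR u = F NOR T = F
g4 = g2 NOR g3 = T NOR F = F
g6 = g1 NOR p = F NOR T = F
g8 = g6 AND g2 = F AND T = F
g11 = g8 NOR t = F NOR F = T
g14 = g11 NOR r = T NOR F = F

g4 = F  g14 = F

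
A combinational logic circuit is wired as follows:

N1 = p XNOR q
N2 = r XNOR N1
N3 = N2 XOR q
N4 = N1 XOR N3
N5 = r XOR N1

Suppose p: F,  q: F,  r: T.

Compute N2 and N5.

N1 = p XNOR q = F XNOR F = T
N2 = r XNOR N1 = T XNOR T = T
N5 = r XOR N1 = T XOR T = F

N2 = T, N5 = F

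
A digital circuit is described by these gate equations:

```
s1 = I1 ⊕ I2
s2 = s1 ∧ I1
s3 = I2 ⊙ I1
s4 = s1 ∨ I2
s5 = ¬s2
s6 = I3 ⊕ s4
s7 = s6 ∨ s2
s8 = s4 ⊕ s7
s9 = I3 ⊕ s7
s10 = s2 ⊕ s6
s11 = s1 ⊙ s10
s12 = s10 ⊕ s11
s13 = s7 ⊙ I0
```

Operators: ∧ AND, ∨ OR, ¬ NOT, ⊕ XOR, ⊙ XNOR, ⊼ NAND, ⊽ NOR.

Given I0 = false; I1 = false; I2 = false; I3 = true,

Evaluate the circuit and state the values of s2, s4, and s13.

s1 = I1 XOR I2 = false XOR false = false
s2 = s1 AND I1 = false AND false = false
s4 = s1 OR I2 = false OR false = false
s6 = I3 XOR s4 = true XOR false = true
s7 = s6 OR s2 = true OR false = true
s13 = s7 XNOR I0 = true XNOR false = false

s2 = false  s4 = false  s13 = false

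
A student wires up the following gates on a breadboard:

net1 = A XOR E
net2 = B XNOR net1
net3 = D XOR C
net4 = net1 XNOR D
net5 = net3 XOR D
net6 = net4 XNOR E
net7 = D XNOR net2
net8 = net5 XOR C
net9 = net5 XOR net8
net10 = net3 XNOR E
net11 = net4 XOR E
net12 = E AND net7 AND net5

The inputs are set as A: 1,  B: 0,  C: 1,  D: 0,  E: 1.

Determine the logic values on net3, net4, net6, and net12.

net1 = A XOR E = 1 XOR 1 = 0
net2 = B XNOR net1 = 0 XNOR 0 = 1
net3 = D XOR C = 0 XOR 1 = 1
net4 = net1 XNOR D = 0 XNOR 0 = 1
net5 = net3 XOR D = 1 XOR 0 = 1
net6 = net4 XNOR E = 1 XNOR 1 = 1
net7 = D XNOR net2 = 0 XNOR 1 = 0
net12 = E AND net7 AND net5 = 1 AND 0 AND 1 = 0

net3 = 1, net4 = 1, net6 = 1, net12 = 0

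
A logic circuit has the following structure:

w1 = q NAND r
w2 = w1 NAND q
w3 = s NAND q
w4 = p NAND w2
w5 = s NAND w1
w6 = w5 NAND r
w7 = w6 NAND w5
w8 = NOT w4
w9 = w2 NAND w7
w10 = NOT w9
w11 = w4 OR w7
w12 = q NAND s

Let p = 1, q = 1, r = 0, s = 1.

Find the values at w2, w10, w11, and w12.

w2 = 0, w10 = 0, w11 = 1, w12 = 0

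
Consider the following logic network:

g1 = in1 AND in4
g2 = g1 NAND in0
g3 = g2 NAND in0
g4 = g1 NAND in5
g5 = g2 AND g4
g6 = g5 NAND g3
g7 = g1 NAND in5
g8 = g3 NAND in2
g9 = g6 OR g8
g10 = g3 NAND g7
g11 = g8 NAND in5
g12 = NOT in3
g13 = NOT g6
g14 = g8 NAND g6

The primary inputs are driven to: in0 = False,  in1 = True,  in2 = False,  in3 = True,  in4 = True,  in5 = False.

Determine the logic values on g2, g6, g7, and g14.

g1 = in1 AND in4 = True AND True = True
g2 = g1 NAND in0 = True NAND False = True
g3 = g2 NAND in0 = True NAND False = True
g4 = g1 NAND in5 = True NAND False = True
g5 = g2 AND g4 = True AND True = True
g6 = g5 NAND g3 = True NAND True = False
g7 = g1 NAND in5 = True NAND False = True
g8 = g3 NAND in2 = True NAND False = True
g14 = g8 NAND g6 = True NAND False = True

g2 = True, g6 = False, g7 = True, g14 = True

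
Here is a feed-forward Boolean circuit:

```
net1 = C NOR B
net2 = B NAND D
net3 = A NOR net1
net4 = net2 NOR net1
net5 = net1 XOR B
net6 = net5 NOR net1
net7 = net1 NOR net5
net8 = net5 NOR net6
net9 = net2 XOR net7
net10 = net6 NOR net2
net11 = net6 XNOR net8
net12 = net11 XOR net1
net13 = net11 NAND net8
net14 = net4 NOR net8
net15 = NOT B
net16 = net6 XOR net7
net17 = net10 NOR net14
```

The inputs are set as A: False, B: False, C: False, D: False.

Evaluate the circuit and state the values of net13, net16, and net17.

net13 = True  net16 = False  net17 = False

net1 = C NOR B = False NOR False = True
net2 = B NAND D = False NAND False = True
net4 = net2 NOR net1 = True NOR True = False
net5 = net1 XOR B = True XOR False = True
net6 = net5 NOR net1 = True NOR True = False
net7 = net1 NOR net5 = True NOR True = False
net8 = net5 NOR net6 = True NOR False = False
net10 = net6 NOR net2 = False NOR True = False
net11 = net6 XNOR net8 = False XNOR False = True
net13 = net11 NAND net8 = True NAND False = True
net14 = net4 NOR net8 = False NOR False = True
net16 = net6 XOR net7 = False XOR False = False
net17 = net10 NOR net14 = False NOR True = False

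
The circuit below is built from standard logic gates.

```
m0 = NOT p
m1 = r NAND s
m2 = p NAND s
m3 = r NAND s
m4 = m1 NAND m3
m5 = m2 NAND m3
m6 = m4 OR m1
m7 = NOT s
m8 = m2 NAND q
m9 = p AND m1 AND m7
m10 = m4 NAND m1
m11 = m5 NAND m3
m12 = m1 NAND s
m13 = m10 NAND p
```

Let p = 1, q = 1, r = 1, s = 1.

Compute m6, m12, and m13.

m6 = 1; m12 = 1; m13 = 0

m1 = r NAND s = 1 NAND 1 = 0
m3 = r NAND s = 1 NAND 1 = 0
m4 = m1 NAND m3 = 0 NAND 0 = 1
m6 = m4 OR m1 = 1 OR 0 = 1
m10 = m4 NAND m1 = 1 NAND 0 = 1
m12 = m1 NAND s = 0 NAND 1 = 1
m13 = m10 NAND p = 1 NAND 1 = 0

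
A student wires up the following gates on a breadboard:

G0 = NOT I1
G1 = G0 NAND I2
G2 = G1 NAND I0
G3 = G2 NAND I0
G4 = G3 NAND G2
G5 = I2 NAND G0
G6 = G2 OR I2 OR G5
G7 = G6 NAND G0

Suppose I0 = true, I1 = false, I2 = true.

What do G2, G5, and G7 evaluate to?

G0 = NOT I1 = NOT false = true
G1 = G0 NAND I2 = true NAND true = false
G2 = G1 NAND I0 = false NAND true = true
G5 = I2 NAND G0 = true NAND true = false
G6 = G2 OR I2 OR G5 = true OR true OR false = true
G7 = G6 NAND G0 = true NAND true = false

G2 = true  G5 = false  G7 = false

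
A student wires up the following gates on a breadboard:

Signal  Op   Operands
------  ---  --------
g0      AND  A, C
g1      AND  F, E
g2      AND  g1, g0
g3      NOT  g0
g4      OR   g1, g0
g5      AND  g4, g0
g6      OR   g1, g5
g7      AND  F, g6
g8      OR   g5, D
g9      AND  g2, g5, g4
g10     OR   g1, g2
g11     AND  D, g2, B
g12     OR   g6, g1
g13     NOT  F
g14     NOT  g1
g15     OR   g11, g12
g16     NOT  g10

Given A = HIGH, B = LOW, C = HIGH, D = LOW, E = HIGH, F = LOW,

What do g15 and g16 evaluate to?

g0 = A AND C = HIGH AND HIGH = HIGH
g1 = F AND E = LOW AND HIGH = LOW
g2 = g1 AND g0 = LOW AND HIGH = LOW
g4 = g1 OR g0 = LOW OR HIGH = HIGH
g5 = g4 AND g0 = HIGH AND HIGH = HIGH
g6 = g1 OR g5 = LOW OR HIGH = HIGH
g10 = g1 OR g2 = LOW OR LOW = LOW
g11 = D AND g2 AND B = LOW AND LOW AND LOW = LOW
g12 = g6 OR g1 = HIGH OR LOW = HIGH
g15 = g11 OR g12 = LOW OR HIGH = HIGH
g16 = NOT g10 = NOT LOW = HIGH

g15 = HIGH, g16 = HIGH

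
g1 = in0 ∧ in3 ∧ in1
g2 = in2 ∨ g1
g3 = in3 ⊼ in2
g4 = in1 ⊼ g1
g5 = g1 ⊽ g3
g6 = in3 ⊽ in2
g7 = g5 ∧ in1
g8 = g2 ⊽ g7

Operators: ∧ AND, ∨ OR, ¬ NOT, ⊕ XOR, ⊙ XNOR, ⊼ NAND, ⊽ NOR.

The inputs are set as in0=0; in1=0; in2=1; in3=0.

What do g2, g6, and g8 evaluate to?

g2 = 1, g6 = 0, g8 = 0

g1 = in0 AND in3 AND in1 = 0 AND 0 AND 0 = 0
g2 = in2 OR g1 = 1 OR 0 = 1
g3 = in3 NAND in2 = 0 NAND 1 = 1
g5 = g1 NOR g3 = 0 NOR 1 = 0
g6 = in3 NOR in2 = 0 NOR 1 = 0
g7 = g5 AND in1 = 0 AND 0 = 0
g8 = g2 NOR g7 = 1 NOR 0 = 0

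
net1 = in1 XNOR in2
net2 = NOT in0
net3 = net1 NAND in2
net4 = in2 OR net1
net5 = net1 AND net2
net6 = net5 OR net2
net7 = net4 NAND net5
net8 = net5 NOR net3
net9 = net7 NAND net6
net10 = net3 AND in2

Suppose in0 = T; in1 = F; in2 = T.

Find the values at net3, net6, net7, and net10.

net3 = T, net6 = F, net7 = T, net10 = T

net1 = in1 XNOR in2 = F XNOR T = F
net2 = NOT in0 = NOT T = F
net3 = net1 NAND in2 = F NAND T = T
net4 = in2 OR net1 = T OR F = T
net5 = net1 AND net2 = F AND F = F
net6 = net5 OR net2 = F OR F = F
net7 = net4 NAND net5 = T NAND F = T
net10 = net3 AND in2 = T AND T = T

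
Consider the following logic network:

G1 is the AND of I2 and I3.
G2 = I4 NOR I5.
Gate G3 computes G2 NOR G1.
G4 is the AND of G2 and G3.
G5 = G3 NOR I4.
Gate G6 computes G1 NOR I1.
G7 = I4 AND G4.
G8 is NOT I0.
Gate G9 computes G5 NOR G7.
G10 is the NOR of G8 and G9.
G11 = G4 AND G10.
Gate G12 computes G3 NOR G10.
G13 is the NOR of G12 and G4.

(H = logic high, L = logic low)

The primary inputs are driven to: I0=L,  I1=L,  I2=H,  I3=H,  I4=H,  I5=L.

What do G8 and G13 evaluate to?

G8 = H, G13 = L

G1 = I2 AND I3 = H AND H = H
G2 = I4 NOR I5 = H NOR L = L
G3 = G2 NOR G1 = L NOR H = L
G4 = G2 AND G3 = L AND L = L
G5 = G3 NOR I4 = L NOR H = L
G7 = I4 AND G4 = H AND L = L
G8 = NOT I0 = NOT L = H
G9 = G5 NOR G7 = L NOR L = H
G10 = G8 NOR G9 = H NOR H = L
G12 = G3 NOR G10 = L NOR L = H
G13 = G12 NOR G4 = H NOR L = L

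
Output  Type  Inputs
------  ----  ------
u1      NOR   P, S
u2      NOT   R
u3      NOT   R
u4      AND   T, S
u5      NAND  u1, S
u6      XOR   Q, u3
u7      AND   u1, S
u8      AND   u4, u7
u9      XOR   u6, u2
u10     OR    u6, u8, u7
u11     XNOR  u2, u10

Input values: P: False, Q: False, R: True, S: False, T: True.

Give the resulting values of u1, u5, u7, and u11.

u1 = P NOR S = False NOR False = True
u2 = NOT R = NOT True = False
u3 = NOT R = NOT True = False
u4 = T AND S = True AND False = False
u5 = u1 NAND S = True NAND False = True
u6 = Q XOR u3 = False XOR False = False
u7 = u1 AND S = True AND False = False
u8 = u4 AND u7 = False AND False = False
u10 = u6 OR u8 OR u7 = False OR False OR False = False
u11 = u2 XNOR u10 = False XNOR False = True

u1 = True; u5 = True; u7 = False; u11 = True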